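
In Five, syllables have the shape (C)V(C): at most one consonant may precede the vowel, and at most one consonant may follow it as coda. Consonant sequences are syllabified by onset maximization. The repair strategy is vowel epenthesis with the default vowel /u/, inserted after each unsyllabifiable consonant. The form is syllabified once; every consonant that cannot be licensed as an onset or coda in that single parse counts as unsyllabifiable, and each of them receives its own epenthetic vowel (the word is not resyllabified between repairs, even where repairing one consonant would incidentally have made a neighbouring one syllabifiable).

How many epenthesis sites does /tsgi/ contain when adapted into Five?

The unsyllabifiable consonants are /t/, /s/; each receives one epenthetic vowel.

2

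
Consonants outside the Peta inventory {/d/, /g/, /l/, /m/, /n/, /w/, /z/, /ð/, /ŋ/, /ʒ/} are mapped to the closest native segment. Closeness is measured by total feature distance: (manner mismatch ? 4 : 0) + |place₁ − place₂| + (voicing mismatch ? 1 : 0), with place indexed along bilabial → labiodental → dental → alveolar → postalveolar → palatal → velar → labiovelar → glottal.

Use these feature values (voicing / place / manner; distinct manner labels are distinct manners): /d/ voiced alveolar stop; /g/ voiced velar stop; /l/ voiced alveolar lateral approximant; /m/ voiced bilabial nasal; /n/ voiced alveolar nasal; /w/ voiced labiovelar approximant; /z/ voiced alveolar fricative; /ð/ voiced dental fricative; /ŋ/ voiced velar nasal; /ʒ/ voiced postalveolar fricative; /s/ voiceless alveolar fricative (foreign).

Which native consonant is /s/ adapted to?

/z/ is closest: same manner (fricative), place distance 0 (alveolar→alveolar), voicing differs (+1); total 1. Next closest is /ð/ at distance 2.

z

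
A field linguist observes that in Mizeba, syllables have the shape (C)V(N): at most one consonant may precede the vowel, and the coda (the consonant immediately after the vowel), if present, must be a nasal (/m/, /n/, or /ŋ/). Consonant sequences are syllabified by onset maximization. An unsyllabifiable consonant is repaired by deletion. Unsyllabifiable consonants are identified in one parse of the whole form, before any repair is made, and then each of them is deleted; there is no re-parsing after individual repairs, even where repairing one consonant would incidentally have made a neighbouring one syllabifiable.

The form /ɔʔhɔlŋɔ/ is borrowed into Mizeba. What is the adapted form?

ɔhɔŋɔ

Syllabifying with onset maximization leaves /ʔ/, /l/ stranded (only a nasal (/m/, /n/, or /ŋ/) is licensed in coda position; onsets are limited to one consonant).
Deleting the stranded consonants removes /ʔ/, /l/.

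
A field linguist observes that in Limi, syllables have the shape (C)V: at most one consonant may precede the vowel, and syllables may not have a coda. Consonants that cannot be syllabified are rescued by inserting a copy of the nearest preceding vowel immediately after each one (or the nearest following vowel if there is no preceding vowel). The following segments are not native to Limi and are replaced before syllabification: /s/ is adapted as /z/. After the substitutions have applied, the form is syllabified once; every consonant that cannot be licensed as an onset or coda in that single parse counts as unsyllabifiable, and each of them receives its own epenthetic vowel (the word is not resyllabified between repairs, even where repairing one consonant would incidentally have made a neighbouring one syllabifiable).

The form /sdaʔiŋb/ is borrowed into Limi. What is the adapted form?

Substitution: /s/ → /z/, giving /zdaʔiŋb/.
Under (C)V, the unsyllabifiable consonants are /z/, /ŋ/, /b/ (no codas are permitted; onsets are limited to one consonant).
Epenthesis after each stranded consonant: /z/ → /za/, /ŋ/ → /ŋi/, /b/ → /bi/.

zadaʔiŋibi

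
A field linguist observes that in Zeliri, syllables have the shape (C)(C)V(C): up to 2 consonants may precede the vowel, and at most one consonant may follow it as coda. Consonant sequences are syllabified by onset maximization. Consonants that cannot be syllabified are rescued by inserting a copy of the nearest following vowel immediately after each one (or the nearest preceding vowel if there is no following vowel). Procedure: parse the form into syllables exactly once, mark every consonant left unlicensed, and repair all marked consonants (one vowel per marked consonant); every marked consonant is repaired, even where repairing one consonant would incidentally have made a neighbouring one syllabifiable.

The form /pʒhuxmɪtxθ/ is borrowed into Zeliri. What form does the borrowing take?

The consonants /p/, /x/, /θ/ cannot be parsed into a legal (C)(C)V(C) syllable (at most one coda consonant is licensed; onsets may contain at most 2 consonants).
Inserting the epenthetic vowel yields /p/ → /pu/, /x/ → /xɪ/, /θ/ → /θɪ/.

puʒhuxmɪtxɪθɪ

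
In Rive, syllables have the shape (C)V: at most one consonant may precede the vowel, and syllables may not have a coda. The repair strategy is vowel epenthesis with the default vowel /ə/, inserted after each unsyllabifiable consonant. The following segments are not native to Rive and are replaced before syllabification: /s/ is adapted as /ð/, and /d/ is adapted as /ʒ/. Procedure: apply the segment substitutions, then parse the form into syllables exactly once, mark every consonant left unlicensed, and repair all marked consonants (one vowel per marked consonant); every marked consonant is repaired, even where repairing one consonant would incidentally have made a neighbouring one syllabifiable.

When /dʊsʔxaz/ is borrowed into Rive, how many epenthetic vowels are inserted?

After substitution the input is /ʒʊðʔxaz/.
The unsyllabifiable consonants are /ð/, /ʔ/, /z/; each receives one epenthetic vowel.

3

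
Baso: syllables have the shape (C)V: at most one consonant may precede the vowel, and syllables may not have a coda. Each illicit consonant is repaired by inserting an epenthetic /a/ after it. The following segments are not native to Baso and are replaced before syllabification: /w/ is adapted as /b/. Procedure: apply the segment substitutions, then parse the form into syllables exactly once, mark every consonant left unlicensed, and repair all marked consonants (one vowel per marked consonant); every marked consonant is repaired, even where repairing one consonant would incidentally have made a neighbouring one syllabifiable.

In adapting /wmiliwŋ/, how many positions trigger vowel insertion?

3

After substitution the input is /bmilibŋ/.
The unsyllabifiable consonants are /b/, /b/, /ŋ/; each receives one epenthetic vowel.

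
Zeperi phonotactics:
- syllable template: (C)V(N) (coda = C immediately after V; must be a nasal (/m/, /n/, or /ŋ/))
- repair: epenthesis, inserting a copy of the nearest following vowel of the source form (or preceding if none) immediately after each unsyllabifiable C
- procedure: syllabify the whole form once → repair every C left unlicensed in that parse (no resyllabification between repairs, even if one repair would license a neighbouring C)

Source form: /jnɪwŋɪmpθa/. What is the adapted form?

jɪnɪwɪŋɪmpaθa

Syllabifying with onset maximization leaves /j/, /w/, /p/ stranded (only a nasal (/m/, /n/, or /ŋ/) is licensed in coda position; onsets are limited to one consonant).
Epenthesis after each stranded consonant: /j/ → /jɪ/, /w/ → /wɪ/, /p/ → /pa/.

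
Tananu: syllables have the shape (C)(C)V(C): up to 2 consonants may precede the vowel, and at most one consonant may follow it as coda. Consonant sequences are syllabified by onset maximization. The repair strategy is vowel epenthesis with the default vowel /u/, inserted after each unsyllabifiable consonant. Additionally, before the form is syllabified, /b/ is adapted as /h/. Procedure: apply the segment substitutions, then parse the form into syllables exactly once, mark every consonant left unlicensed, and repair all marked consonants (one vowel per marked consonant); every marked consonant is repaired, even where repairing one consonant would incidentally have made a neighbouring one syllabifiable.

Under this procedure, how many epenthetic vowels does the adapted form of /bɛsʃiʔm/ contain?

1

After substitution the input is /hɛsʃiʔm/.
The unsyllabifiable consonants are /m/; each receives one epenthetic vowel.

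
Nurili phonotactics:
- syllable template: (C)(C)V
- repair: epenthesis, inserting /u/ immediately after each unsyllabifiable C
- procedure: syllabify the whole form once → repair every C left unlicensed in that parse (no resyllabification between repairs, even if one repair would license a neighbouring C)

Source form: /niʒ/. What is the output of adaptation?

niʒu

Under (C)(C)V, the unsyllabifiable consonants are /ʒ/ (no codas are permitted; onsets may contain at most 2 consonants).
Each unlicensed consonant becomes the onset of a new syllable: /ʒ/ → /ʒu/.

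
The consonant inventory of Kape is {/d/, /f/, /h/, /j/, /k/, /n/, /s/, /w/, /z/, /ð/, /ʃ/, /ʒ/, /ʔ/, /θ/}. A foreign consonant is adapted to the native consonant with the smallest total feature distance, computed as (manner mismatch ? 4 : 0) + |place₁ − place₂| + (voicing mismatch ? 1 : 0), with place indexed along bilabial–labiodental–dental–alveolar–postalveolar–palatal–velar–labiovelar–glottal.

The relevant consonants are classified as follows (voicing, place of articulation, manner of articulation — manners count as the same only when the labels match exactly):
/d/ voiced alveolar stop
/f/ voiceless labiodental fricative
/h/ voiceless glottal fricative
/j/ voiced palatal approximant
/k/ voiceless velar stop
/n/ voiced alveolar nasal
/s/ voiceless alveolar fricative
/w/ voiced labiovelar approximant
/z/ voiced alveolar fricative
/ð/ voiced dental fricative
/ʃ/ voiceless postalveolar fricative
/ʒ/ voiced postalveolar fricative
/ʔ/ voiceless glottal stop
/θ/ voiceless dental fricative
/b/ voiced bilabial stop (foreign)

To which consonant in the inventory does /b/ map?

d

/d/ is closest: same manner (stop), place distance 3 (bilabial→alveolar), same voicing; total 3. Next closest is /f/ at distance 6.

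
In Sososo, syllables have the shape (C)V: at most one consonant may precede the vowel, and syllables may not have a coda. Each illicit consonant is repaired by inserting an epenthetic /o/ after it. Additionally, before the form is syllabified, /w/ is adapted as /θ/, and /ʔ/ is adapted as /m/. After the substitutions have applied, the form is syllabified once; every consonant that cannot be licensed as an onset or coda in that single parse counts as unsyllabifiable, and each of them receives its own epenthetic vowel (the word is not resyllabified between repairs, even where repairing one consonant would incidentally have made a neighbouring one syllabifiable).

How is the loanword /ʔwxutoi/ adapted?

Substitution: /ʔ/ → /m/, /w/ → /θ/, giving /mθxutoi/.
The consonants /m/, /θ/ cannot be parsed into a legal (C)V syllable (no codas are permitted; onsets are limited to one consonant).
Each unlicensed consonant becomes the onset of a new syllable: /m/ → /mo/, /θ/ → /θo/.

moθoxutoi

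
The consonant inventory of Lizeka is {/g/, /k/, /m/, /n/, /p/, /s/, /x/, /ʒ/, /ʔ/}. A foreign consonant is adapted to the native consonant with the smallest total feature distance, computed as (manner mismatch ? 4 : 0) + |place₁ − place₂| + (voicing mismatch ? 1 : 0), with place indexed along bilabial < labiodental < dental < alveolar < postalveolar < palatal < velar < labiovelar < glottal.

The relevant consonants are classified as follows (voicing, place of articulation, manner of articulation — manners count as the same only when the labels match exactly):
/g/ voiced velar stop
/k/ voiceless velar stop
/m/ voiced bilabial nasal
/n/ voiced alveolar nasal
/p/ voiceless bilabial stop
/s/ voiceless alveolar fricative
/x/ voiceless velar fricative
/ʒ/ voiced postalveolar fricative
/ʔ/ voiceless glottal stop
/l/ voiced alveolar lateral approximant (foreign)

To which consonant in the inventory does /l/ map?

/n/ is closest: manner differs (lateral approximant→nasal, +4), place distance 0 (alveolar→alveolar), same voicing; total 4. Next closest is /s/ at distance 5.

n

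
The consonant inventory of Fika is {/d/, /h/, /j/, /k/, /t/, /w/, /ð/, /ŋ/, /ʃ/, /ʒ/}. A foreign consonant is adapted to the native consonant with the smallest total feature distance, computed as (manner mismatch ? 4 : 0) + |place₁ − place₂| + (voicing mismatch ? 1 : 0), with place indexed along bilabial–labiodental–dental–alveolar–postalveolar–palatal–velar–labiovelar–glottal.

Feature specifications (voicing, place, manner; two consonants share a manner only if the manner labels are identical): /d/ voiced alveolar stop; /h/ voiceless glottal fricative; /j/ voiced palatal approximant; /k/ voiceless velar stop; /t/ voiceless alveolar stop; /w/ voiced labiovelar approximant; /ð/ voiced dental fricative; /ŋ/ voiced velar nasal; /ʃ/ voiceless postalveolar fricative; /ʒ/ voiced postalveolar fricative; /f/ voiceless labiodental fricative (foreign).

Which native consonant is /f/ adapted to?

ð

/ð/ is closest: same manner (fricative), place distance 1 (labiodental→dental), voicing differs (+1); total 2. Next closest is /ʃ/ at distance 3.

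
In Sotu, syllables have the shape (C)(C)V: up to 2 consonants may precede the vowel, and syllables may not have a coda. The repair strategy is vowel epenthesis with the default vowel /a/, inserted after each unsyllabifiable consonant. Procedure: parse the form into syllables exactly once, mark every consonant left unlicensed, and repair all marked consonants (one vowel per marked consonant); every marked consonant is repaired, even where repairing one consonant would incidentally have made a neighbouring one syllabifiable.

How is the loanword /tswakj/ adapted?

Syllabifying with onset maximization leaves /t/, /k/, /j/ stranded (no codas are permitted; onsets may contain at most 2 consonants).
Each unlicensed consonant becomes the onset of a new syllable: /t/ → /ta/, /k/ → /ka/, /j/ → /ja/.

taswakaja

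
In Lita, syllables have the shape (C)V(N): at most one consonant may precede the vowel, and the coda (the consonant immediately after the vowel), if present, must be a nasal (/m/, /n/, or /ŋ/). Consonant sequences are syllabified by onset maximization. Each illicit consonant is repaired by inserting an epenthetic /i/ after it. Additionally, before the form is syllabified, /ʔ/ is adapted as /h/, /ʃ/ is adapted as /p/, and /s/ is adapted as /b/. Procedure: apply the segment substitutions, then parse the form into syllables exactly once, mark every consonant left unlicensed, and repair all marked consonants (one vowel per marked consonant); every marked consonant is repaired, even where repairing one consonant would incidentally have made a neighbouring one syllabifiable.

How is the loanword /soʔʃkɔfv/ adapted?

Substitution: /s/ → /b/, /ʔ/ → /h/, /ʃ/ → /p/, giving /bohpkɔfv/.
Syllabifying with onset maximization leaves /h/, /p/, /f/, /v/ stranded (only a nasal (/m/, /n/, or /ŋ/) is licensed in coda position; onsets are limited to one consonant).
Epenthesis after each stranded consonant: /h/ → /hi/, /p/ → /pi/, /f/ → /fi/, /v/ → /vi/.

bohipikɔfivi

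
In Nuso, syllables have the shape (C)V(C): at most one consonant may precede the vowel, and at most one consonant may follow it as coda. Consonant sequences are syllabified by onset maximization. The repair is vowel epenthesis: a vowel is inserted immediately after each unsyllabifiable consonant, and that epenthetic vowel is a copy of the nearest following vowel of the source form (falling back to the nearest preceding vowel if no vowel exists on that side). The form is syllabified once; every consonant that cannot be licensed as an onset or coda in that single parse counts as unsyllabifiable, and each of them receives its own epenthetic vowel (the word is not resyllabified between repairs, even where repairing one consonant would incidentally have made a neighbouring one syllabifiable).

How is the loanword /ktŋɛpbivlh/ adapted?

kɛtɛŋɛpbivlihi

Syllabifying with onset maximization leaves /k/, /t/, /l/, /h/ stranded (at most one coda consonant is licensed; onsets are limited to one consonant).
Each unlicensed consonant becomes the onset of a new syllable: /k/ → /kɛ/, /t/ → /tɛ/, /l/ → /li/, /h/ → /hi/.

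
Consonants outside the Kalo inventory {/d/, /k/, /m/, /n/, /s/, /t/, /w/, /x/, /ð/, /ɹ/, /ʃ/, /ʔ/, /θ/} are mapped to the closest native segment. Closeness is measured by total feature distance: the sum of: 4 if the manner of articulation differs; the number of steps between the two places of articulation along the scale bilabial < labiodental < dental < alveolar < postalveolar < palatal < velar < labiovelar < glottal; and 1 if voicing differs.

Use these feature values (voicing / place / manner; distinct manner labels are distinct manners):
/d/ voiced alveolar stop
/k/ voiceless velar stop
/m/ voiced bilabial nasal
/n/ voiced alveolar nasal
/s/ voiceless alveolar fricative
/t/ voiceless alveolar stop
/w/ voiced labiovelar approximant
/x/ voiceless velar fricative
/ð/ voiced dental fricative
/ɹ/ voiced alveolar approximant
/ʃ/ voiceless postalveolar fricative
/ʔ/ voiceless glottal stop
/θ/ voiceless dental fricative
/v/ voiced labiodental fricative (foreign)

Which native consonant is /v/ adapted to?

ð

/ð/ is closest: same manner (fricative), place distance 1 (labiodental→dental), same voicing; total 1. Next closest is /θ/ at distance 2.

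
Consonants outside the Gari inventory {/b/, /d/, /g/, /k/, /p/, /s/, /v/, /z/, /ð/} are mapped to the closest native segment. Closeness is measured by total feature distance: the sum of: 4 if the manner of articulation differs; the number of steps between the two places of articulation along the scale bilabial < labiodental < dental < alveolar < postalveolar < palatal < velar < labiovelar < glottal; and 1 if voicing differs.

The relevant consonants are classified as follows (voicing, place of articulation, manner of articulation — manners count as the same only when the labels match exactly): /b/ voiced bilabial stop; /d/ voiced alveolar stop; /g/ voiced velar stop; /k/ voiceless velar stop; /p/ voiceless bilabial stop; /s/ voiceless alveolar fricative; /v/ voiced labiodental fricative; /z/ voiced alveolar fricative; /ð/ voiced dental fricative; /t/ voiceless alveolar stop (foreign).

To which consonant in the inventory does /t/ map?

/d/ is closest: same manner (stop), place distance 0 (alveolar→alveolar), voicing differs (+1); total 1. Next closest is /k/ at distance 3.

d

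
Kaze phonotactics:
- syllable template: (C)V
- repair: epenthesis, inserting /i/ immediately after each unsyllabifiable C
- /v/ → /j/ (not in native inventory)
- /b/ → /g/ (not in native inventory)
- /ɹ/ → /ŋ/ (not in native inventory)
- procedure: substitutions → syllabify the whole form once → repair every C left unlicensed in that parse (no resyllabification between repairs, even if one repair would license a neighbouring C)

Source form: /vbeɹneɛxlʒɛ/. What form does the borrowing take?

jigeŋineɛxiliʒɛ

Substitution: /v/ → /j/, /b/ → /g/, /ɹ/ → /ŋ/, giving /jgeŋneɛxlʒɛ/.
The consonants /j/, /ŋ/, /x/, /l/ cannot be parsed into a legal (C)V syllable (no codas are permitted; onsets are limited to one consonant).
Each unlicensed consonant becomes the onset of a new syllable: /j/ → /ji/, /ŋ/ → /ŋi/, /x/ → /xi/, /l/ → /li/.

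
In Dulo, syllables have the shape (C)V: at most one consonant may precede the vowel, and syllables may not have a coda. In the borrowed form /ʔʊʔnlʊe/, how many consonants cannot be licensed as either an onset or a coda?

2

Syllabifying with onset maximization leaves /ʔ/, /n/ stranded (no codas are permitted; onsets are limited to one consonant).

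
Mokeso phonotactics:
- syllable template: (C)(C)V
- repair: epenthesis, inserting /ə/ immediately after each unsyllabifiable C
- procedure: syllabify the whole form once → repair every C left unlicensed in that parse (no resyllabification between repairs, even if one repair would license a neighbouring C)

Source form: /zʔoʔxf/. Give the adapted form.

The consonants /ʔ/, /x/, /f/ cannot be parsed into a legal (C)(C)V syllable (no codas are permitted; onsets may contain at most 2 consonants).
Epenthesis after each stranded consonant: /ʔ/ → /ʔə/, /x/ → /xə/, /f/ → /fə/.

zʔoʔəxəfə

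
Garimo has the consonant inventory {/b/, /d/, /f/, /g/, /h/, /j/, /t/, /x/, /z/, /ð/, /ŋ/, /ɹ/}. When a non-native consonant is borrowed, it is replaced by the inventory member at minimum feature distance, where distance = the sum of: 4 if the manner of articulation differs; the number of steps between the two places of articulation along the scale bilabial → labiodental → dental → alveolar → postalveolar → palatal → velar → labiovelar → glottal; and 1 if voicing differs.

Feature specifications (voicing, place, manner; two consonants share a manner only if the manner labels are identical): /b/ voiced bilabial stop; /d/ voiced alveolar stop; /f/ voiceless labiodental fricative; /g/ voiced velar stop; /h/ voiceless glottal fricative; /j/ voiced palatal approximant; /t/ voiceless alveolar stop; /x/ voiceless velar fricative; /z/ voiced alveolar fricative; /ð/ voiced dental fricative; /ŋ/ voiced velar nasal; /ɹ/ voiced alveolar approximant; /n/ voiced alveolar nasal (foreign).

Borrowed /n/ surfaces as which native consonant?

ŋ

/ŋ/ is closest: same manner (nasal), place distance 3 (alveolar→velar), same voicing; total 3. Next closest is /d/ at distance 4.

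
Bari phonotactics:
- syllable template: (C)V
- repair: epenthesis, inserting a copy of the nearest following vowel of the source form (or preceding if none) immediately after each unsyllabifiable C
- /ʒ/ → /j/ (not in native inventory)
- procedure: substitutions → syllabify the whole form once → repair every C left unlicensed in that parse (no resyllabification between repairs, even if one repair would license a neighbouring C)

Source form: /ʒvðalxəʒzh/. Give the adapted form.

javaðaləxəjəzəhə

Substitution: /ʒ/ → /j/, giving /jvðalxəjzh/.
The consonants /j/, /v/, /l/, /j/, /z/, /h/ cannot be parsed into a legal (C)V syllable (no codas are permitted; onsets are limited to one consonant).
Inserting the epenthetic vowel yields /j/ → /ja/, /v/ → /va/, /l/ → /lə/, /j/ → /jə/, /z/ → /zə/, /h/ → /hə/.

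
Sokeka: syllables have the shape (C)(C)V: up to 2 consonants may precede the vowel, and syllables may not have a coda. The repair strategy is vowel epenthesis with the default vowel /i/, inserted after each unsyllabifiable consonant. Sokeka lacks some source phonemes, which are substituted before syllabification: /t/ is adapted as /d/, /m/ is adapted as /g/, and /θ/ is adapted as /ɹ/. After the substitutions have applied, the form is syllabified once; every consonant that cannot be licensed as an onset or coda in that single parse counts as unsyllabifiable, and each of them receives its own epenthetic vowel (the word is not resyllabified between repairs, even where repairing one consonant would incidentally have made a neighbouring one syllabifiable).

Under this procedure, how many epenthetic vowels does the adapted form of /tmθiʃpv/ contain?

After substitution the input is /dgɹiʃpv/.
The unsyllabifiable consonants are /d/, /ʃ/, /p/, /v/; each receives one epenthetic vowel.

4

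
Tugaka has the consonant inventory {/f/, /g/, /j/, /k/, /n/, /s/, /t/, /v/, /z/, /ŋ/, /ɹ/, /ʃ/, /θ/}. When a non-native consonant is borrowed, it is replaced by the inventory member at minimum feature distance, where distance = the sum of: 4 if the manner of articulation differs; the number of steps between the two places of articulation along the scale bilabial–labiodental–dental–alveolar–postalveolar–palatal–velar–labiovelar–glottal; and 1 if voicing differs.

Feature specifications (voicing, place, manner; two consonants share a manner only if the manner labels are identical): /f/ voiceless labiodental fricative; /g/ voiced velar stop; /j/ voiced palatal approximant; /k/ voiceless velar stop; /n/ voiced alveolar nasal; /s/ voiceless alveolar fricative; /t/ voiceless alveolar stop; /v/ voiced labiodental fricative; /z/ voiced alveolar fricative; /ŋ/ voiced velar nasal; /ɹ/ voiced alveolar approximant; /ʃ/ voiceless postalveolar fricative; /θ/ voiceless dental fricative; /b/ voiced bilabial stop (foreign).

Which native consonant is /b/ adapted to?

t

/t/ is closest: same manner (stop), place distance 3 (bilabial→alveolar), voicing differs (+1); total 4. Next closest is /v/ at distance 5.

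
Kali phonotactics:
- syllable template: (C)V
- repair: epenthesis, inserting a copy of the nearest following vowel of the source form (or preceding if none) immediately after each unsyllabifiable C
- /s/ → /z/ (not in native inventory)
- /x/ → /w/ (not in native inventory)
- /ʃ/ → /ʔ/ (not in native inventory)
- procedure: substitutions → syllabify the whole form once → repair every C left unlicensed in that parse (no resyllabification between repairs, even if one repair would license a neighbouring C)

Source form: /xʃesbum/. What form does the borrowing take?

weʔezubumu

Substitution: /x/ → /w/, /ʃ/ → /ʔ/, /s/ → /z/, giving /wʔezbum/.
The consonants /w/, /z/, /m/ cannot be parsed into a legal (C)V syllable (no codas are permitted; onsets are limited to one consonant).
Each unlicensed consonant becomes the onset of a new syllable: /w/ → /we/, /z/ → /zu/, /m/ → /mu/.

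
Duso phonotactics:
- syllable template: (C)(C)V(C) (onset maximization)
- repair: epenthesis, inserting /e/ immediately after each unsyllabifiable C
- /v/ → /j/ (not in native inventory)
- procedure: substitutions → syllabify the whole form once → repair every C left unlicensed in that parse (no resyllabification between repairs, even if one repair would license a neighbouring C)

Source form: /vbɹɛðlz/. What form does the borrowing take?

Substitution: /v/ → /j/, giving /jbɹɛðlz/.
Syllabifying with onset maximization leaves /j/, /l/, /z/ stranded (at most one coda consonant is licensed; onsets may contain at most 2 consonants).
Inserting the epenthetic vowel yields /j/ → /je/, /l/ → /le/, /z/ → /ze/.

jebɹɛðleze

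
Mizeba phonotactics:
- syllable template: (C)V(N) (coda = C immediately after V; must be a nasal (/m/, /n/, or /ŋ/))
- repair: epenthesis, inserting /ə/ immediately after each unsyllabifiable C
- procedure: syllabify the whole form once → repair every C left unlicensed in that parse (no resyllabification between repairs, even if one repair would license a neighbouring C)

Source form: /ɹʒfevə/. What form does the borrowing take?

ɹəʒəfevə

Syllabifying with onset maximization leaves /ɹ/, /ʒ/ stranded (only a nasal (/m/, /n/, or /ŋ/) is licensed in coda position; onsets are limited to one consonant).
Epenthesis after each stranded consonant: /ɹ/ → /ɹə/, /ʒ/ → /ʒə/.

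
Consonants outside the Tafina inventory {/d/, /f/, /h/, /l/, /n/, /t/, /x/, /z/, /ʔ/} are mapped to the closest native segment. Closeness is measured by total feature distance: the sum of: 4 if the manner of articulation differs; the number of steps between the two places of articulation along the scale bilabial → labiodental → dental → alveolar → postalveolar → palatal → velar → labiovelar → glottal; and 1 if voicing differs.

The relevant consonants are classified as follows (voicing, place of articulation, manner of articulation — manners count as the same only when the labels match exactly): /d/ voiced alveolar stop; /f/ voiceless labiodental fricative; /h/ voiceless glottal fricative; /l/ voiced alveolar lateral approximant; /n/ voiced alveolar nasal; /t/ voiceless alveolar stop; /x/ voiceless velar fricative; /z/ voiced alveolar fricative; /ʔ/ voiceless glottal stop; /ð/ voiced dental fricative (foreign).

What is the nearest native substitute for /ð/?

/z/ is closest: same manner (fricative), place distance 1 (dental→alveolar), same voicing; total 1. Next closest is /f/ at distance 2.

z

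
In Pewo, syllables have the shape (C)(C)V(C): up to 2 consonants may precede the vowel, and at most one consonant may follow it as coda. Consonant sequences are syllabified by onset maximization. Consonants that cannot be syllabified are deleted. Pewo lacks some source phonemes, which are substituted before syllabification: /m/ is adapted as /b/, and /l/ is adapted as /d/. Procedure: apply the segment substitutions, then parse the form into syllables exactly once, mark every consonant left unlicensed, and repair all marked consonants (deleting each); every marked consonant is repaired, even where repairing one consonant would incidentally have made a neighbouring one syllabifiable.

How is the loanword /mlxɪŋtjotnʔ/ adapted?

dxɪŋtjot

Substitution: /m/ → /b/, /l/ → /d/, giving /bdxɪŋtjotnʔ/.
The consonants /b/, /n/, /ʔ/ cannot be parsed into a legal (C)(C)V(C) syllable (at most one coda consonant is licensed; onsets may contain at most 2 consonants).
Each unlicensed consonant is deleted: /b/, /n/, /ʔ/.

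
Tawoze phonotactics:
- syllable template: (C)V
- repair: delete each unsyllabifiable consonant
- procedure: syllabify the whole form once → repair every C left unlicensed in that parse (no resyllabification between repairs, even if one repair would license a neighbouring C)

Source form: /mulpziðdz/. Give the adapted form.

The consonants /l/, /p/, /ð/, /d/, /z/ cannot be parsed into a legal (C)V syllable (no codas are permitted; onsets are limited to one consonant).
Deletion applies to /l/, /p/, /ð/, /d/, /z/.

muzi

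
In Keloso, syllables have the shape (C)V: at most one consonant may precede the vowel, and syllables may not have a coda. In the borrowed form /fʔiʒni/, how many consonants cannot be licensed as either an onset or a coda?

Syllabifying with onset maximization leaves /f/, /ʒ/ stranded (no codas are permitted; onsets are limited to one consonant).

2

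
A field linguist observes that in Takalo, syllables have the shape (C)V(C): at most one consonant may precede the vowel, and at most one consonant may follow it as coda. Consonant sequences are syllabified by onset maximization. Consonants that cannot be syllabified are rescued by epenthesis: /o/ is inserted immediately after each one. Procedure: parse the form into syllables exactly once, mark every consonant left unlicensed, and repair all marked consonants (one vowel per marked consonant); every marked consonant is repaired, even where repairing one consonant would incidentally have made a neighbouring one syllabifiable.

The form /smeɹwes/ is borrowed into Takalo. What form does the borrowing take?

someɹwes

Syllabifying with onset maximization leaves /s/ stranded (at most one coda consonant is licensed; onsets are limited to one consonant).
Inserting the epenthetic vowel yields /s/ → /so/.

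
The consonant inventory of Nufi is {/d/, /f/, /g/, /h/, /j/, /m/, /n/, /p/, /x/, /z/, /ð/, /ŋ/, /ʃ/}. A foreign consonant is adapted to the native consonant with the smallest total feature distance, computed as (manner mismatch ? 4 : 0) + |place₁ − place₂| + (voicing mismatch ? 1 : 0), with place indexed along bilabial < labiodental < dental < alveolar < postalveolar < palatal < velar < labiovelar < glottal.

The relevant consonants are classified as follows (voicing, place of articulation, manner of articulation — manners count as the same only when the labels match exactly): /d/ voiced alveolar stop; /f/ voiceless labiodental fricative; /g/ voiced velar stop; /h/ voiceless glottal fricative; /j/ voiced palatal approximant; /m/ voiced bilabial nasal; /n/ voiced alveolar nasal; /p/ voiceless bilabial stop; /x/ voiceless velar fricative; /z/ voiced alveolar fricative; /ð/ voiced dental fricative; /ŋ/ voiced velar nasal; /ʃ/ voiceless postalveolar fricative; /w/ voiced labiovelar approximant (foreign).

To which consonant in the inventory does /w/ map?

j

/j/ is closest: same manner (approximant), place distance 2 (labiovelar→palatal), same voicing; total 2. Next closest is /g/ at distance 5.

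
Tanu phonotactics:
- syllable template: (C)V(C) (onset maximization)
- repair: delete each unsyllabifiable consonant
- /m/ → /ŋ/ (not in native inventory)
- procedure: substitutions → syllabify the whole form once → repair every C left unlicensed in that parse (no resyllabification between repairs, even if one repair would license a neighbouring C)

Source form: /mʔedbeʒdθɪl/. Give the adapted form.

Substitution: /m/ → /ŋ/, giving /ŋʔedbeʒdθɪl/.
The consonants /ŋ/, /d/ cannot be parsed into a legal (C)V(C) syllable (at most one coda consonant is licensed; onsets are limited to one consonant).
Each unlicensed consonant is deleted: /ŋ/, /d/.

ʔedbeʒθɪl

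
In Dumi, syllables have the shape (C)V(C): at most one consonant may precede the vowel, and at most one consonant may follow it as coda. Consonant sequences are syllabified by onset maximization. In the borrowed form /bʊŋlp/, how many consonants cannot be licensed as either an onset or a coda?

Syllabifying with onset maximization leaves /l/, /p/ stranded (at most one coda consonant is licensed; onsets are limited to one consonant).

2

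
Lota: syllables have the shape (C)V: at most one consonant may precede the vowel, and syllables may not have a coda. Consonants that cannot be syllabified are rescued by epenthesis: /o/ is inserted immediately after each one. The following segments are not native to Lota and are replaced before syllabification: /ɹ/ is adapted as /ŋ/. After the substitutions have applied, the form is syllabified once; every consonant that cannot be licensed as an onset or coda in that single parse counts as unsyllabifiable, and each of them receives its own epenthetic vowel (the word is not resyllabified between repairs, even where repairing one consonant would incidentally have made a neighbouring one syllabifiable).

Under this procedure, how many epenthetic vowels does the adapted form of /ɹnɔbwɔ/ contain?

2

After substitution the input is /ŋnɔbwɔ/.
The unsyllabifiable consonants are /ŋ/, /b/; each receives one epenthetic vowel.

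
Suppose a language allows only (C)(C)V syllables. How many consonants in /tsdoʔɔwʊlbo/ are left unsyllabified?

1

Syllabifying with onset maximization leaves /t/ stranded (no codas are permitted; onsets may contain at most 2 consonants).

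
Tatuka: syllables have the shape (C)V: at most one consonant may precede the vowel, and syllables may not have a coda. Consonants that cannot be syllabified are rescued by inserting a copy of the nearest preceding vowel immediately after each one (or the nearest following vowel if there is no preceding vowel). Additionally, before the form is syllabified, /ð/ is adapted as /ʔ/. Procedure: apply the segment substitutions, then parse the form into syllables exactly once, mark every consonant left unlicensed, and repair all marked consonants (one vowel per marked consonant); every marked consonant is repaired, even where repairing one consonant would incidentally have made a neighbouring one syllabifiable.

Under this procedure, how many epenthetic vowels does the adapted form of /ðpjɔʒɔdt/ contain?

After substitution the input is /ʔpjɔʒɔdt/.
The unsyllabifiable consonants are /ʔ/, /p/, /d/, /t/; each receives one epenthetic vowel.

4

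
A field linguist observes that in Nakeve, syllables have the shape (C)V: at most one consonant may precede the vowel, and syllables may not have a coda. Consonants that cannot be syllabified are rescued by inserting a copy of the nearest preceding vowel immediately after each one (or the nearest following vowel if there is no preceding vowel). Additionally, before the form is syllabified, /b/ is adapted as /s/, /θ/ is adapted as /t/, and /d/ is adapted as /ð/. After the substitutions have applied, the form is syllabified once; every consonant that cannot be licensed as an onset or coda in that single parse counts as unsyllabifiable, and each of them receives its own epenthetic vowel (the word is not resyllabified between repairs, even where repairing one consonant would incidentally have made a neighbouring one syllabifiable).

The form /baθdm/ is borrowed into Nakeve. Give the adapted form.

sataðama

Substitution: /b/ → /s/, /θ/ → /t/, /d/ → /ð/, giving /satðm/.
Under (C)V, the unsyllabifiable consonants are /t/, /ð/, /m/ (no codas are permitted; onsets are limited to one consonant).
Each unlicensed consonant becomes the onset of a new syllable: /t/ → /ta/, /ð/ → /ða/, /m/ → /ma/.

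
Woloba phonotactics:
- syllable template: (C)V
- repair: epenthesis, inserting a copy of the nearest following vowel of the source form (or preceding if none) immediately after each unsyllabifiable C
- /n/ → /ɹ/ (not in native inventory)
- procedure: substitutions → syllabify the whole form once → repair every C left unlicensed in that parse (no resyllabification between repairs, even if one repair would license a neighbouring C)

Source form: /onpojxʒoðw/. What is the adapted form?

Substitution: /n/ → /ɹ/, giving /oɹpojxʒoðw/.
Under (C)V, the unsyllabifiable consonants are /ɹ/, /j/, /x/, /ð/, /w/ (no codas are permitted; onsets are limited to one consonant).
Epenthesis after each stranded consonant: /ɹ/ → /ɹo/, /j/ → /jo/, /x/ → /xo/, /ð/ → /ðo/, /w/ → /wo/.

oɹopojoxoʒoðowo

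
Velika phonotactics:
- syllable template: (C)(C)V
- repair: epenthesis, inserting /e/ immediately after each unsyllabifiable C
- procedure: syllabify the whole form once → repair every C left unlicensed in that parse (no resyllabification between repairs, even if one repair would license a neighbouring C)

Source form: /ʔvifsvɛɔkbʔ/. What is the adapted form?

ʔvifesvɛɔkebeʔe

Syllabifying with onset maximization leaves /f/, /k/, /b/, /ʔ/ stranded (no codas are permitted; onsets may contain at most 2 consonants).
Epenthesis after each stranded consonant: /f/ → /fe/, /k/ → /ke/, /b/ → /be/, /ʔ/ → /ʔe/.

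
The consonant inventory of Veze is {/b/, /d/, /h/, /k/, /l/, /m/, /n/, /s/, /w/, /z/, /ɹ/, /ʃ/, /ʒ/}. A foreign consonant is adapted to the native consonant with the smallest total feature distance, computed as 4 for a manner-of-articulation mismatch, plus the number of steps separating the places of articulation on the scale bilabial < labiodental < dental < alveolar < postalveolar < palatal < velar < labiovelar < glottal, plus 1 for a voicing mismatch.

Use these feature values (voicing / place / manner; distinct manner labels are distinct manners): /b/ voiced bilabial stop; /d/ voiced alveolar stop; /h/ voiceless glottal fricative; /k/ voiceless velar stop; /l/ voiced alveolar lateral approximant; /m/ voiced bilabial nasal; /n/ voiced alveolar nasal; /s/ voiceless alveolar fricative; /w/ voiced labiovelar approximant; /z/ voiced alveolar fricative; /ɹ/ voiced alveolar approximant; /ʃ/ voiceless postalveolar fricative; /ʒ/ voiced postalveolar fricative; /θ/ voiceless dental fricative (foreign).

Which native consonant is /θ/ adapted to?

s

/s/ is closest: same manner (fricative), place distance 1 (dental→alveolar), same voicing; total 1. Next closest is /z/ at distance 2.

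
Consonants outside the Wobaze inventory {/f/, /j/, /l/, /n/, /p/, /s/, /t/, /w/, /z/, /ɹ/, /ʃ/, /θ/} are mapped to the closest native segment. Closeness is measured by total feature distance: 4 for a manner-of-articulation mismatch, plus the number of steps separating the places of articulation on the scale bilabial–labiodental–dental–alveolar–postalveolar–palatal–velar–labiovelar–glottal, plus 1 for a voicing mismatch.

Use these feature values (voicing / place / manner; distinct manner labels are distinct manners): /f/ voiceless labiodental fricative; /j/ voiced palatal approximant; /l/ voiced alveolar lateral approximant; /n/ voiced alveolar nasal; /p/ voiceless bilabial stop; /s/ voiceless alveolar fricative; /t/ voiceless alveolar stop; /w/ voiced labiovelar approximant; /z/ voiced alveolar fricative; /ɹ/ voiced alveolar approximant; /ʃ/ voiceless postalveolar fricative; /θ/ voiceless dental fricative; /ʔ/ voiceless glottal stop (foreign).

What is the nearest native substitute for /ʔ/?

/t/ is closest: same manner (stop), place distance 5 (glottal→alveolar), same voicing; total 5. Next closest is /w/ at distance 6.

t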